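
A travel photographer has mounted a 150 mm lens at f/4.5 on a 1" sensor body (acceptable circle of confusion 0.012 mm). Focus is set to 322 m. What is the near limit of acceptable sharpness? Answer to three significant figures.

Hyperfocal distance H = f²/(N·c) + f = 150²/(4.5 × 0.012) + 150 = 22500/0.054 + 150 ≈ 416816.7 mm ≈ 416.8 m.
Near limit Dn = s·(H − f)/(H + s − 2f) = 322000 × (416816.7 − 150) / (416816.7 + 322000 − 2 × 150) = 322000 × 416666.7 / 738516.7 ≈ 181670 mm ≈ 182 m.

182 m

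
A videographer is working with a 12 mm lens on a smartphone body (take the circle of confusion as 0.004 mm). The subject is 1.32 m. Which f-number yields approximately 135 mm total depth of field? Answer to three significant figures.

f/1.40

Write h = H − f = f²/(N·c). The thin-lens limits are Dn = s·h/(h + (s−f)) and Df = s·h/(h − (s−f)), so DoF = Df − Dn = 2·s·(s−f)·h / (h² − (s−f)²).
That is a quadratic in h: DoF·h² − 2·s·(s−f)·h − DoF·(s−f)² = 0 ⇒ h = (s−f)·(s + √(s² + DoF²)) / DoF = 1308 × (1320 + √(1320² + 135²)) / 135 = 1308 × (1320 + 1326.89) / 135 ≈ 25645 mm.
Then N = f²/(c·h) = 12² / (0.004 × 25645) = 144 / 102.58 ≈ 1.40.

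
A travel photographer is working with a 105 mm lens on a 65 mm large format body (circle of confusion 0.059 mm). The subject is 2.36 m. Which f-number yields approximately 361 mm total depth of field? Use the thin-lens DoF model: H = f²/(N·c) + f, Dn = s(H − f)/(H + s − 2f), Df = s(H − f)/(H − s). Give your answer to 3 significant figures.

f/6.30

Write h = H − f = f²/(N·c). The thin-lens limits are Dn = s·h/(h + (s−f)) and Df = s·h/(h − (s−f)), so DoF = Df − Dn = 2·s·(s−f)·h / (h² − (s−f)²).
That is a quadratic in h: DoF·h² − 2·s·(s−f)·h − DoF·(s−f)² = 0 ⇒ h = (s−f)·(s + √(s² + DoF²)) / DoF = 2255 × (2360 + √(2360² + 361²)) / 361 = 2255 × (2360 + 2387.45) / 361 ≈ 29655 mm.
Then N = f²/(c·h) = 105² / (0.059 × 29655) = 11025 / 1749.7 ≈ 6.30.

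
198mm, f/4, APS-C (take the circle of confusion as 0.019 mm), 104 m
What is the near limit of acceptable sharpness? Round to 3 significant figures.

86.6 m

Hyperfocal distance H = f²/(N·c) + f = 198²/(4 × 0.019) + 198 = 39204/0.076 + 198 ≈ 516040.1 mm ≈ 516.0 m.
Near limit Dn = s·(H − f)/(H + s − 2f) = 104000 × (516040.1 − 198) / (516040.1 + 104000 − 2 × 198) = 104000 × 515842.1 / 619644.1 ≈ 86578 mm ≈ 86.6 m.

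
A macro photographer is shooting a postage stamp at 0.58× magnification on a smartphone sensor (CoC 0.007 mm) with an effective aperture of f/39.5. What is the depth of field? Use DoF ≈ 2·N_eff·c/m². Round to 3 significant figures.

At magnification m, DoF ≈ 2·N_eff·c/m² = 2 × 39.5 × 0.007 / 0.58² = 0.553 / 0.3364 ≈ 1.64 mm.

1.64 mm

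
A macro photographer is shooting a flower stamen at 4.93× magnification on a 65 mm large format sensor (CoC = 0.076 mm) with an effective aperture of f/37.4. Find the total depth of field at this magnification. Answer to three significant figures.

0.234 mm

At magnification m, DoF ≈ 2·N_eff·c/m² = 2 × 37.4 × 0.076 / 4.93² = 5.685 / 24.3 ≈ 0.234 mm.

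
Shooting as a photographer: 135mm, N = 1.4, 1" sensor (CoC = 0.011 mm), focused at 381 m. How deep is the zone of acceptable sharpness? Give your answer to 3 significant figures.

274 m

Hyperfocal distance H = f²/(N·c) + f = 135²/(1.4 × 0.011) + 135 = 18225/0.0154 + 135 ≈ 1183576.6 mm ≈ 1184 m.
Near limit Dn = s·(H − f)/(H + s − 2f) = 381000 × (1183576.6 − 135) / (1183576.6 + 381000 − 2 × 135) = 381000 × 1183441.6 / 1564306.6 ≈ 288237 mm.
Far limit Df = s·(H − f)/(H − s) = 381000 × (1183576.6 − 135) / (1183576.6 − 381000) = 381000 × 1183441.6 / 802576.6 ≈ 561805 mm.
Depth of field = Df − Dn = 561805 − 288237 ≈ 273568 mm ≈ 274 m.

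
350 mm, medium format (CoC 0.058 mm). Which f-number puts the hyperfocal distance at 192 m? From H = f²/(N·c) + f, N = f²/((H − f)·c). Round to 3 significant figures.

f/11

Rearrange H = f²/(N·c) + f for N: N = f² / ((H − f)·c).
N = 350² / ((192000 − 350) × 0.058) = 122500 / 11116 ≈ 11.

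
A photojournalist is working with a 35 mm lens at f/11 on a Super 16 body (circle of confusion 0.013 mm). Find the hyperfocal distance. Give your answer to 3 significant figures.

8.60 m

Hyperfocal distance H = f²/(N·c) + f = 35²/(11 × 0.013) + 35 = 1225/0.143 + 35 ≈ 8601.4 mm ≈ 8.60 m.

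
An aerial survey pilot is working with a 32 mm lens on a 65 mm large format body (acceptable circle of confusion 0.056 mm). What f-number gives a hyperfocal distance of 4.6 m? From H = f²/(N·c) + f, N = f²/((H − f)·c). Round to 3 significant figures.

f/4

Rearrange H = f²/(N·c) + f for N: N = f² / ((H − f)·c).
N = 32² / ((4600 − 32) × 0.056) = 1024 / 255.8 ≈ 4.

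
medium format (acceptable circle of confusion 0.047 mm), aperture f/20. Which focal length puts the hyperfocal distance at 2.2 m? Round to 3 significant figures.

From H = f²/(N·c) + f, with f ≪ H: f ≈ √(H·N·c) = √(2200 × 20 × 0.047) = √2068.0 ≈ 45.48 mm.
Exact: f² + N·c·f − N·c·H = 0 ⇒ f = (−N·c + √((N·c)² + 4·N·c·H))/2 = (−0.94 + √8272.9)/2 ≈ 45.008 mm ≈ 45.0 mm.

45.0 mm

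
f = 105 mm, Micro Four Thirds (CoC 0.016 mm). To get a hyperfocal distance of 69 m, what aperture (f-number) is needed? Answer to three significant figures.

f/10

Rearrange H = f²/(N·c) + f for N: N = f² / ((H − f)·c).
N = 105² / ((69000 − 105) × 0.016) = 11025 / 1102 ≈ 10.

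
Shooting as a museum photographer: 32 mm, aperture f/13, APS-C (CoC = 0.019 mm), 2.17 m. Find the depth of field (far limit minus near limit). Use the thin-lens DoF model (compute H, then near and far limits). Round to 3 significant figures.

Hyperfocal distance H = f²/(N·c) + f = 32²/(13 × 0.019) + 32 = 1024/0.247 + 32 ≈ 4177.7 mm ≈ 4.178 m.
Near limit Dn = s·(H − f)/(H + s − 2f) = 2170 × (4177.7 − 32) / (4177.7 + 2170 − 2 × 32) = 2170 × 4145.7 / 6283.7 ≈ 1431.7 mm.
Far limit Df = s·(H − f)/(H − s) = 2170 × (4177.7 − 32) / (4177.7 − 2170) = 2170 × 4145.7 / 2007.7 ≈ 4480.8 mm.
Depth of field = Df − Dn = 4480.8 − 1431.7 ≈ 3049.1 mm ≈ 3.05 m.

3.05 m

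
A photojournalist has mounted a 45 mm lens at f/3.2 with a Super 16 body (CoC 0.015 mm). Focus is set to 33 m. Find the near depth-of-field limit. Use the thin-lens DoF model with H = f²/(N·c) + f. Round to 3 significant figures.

Hyperfocal distance H = f²/(N·c) + f = 45²/(3.2 × 0.015) + 45 = 2025/0.048 + 45 ≈ 42232.5 mm ≈ 42.23 m.
Near limit Dn = s·(H − f)/(H + s − 2f) = 33000 × (42232.5 − 45) / (42232.5 + 33000 − 2 × 45) = 33000 × 42187.5 / 75142.5 ≈ 18527 mm ≈ 18.5 m.

18.5 m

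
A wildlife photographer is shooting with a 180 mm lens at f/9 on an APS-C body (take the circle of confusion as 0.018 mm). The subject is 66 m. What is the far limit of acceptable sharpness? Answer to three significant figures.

98.4 m

Hyperfocal distance H = f²/(N·c) + f = 180²/(9 × 0.018) + 180 = 32400/0.162 + 180 ≈ 200180.0 mm ≈ 200.2 m.
Far limit Df = s·(H − f)/(H − s) = 66000 × (200180.0 − 180) / (200180.0 − 66000) = 66000 × 200000.0 / 134180.0 ≈ 98375 mm ≈ 98.4 m.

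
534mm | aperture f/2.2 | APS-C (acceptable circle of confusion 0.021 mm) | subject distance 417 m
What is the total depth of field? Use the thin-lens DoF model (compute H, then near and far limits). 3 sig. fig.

56.5 m

Hyperfocal distance H = f²/(N·c) + f = 534²/(2.2 × 0.021) + 534 = 285156/0.0462 + 534 ≈ 6172741.8 mm ≈ 6173 m.
Near limit Dn = s·(H − f)/(H + s − 2f) = 417000 × (6172741.8 − 534) / (6172741.8 + 417000 − 2 × 534) = 417000 × 6172207.8 / 6588673.8 ≈ 390642 mm.
Far limit Df = s·(H − f)/(H − s) = 417000 × (6172741.8 − 534) / (6172741.8 − 417000) = 417000 × 6172207.8 / 5755741.8 ≈ 447173 mm.
Depth of field = Df − Dn = 447173 − 390642 ≈ 56531 mm ≈ 56.5 m.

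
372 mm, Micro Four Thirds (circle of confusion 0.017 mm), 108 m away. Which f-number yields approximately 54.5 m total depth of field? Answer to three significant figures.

Write h = H − f = f²/(N·c). The thin-lens limits are Dn = s·h/(h + (s−f)) and Df = s·h/(h − (s−f)), so DoF = Df − Dn = 2·s·(s−f)·h / (h² − (s−f)²).
That is a quadratic in h: DoF·h² − 2·s·(s−f)·h − DoF·(s−f)² = 0 ⇒ h = (s−f)·(s + √(s² + DoF²)) / DoF = 107628 × (108000 + √(108000² + 54500²)) / 54500 = 107628 × (108000 + 120972) / 54500 ≈ 452180 mm.
Then N = f²/(c·h) = 372² / (0.017 × 452180) = 138384 / 7687.1 ≈ 18.

f/18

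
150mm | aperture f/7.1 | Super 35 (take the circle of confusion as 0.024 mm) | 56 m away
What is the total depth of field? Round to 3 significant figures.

57.7 m

Hyperfocal distance H = f²/(N·c) + f = 150²/(7.1 × 0.024) + 150 = 22500/0.1704 + 150 ≈ 132192.3 mm ≈ 132.2 m.
Near limit Dn = s·(H − f)/(H + s − 2f) = 56000 × (132192.3 − 150) / (132192.3 + 56000 − 2 × 150) = 56000 × 132042.3 / 187892.3 ≈ 39354 mm.
Far limit Df = s·(H − f)/(H − s) = 56000 × (132192.3 − 150) / (132192.3 − 56000) = 56000 × 132042.3 / 76192.3 ≈ 97049 mm.
Depth of field = Df − Dn = 97049 − 39354 ≈ 57695 mm ≈ 57.7 m.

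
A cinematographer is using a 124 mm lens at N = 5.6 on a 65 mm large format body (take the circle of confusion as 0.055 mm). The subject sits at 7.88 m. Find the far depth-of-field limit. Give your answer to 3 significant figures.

Hyperfocal distance H = f²/(N·c) + f = 124²/(5.6 × 0.055) + 124 = 15376/0.308 + 124 ≈ 50046.1 mm ≈ 50.05 m.
Far limit Df = s·(H − f)/(H − s) = 7880 × (50046.1 − 124) / (50046.1 − 7880) = 7880 × 49922.1 / 42166.1 ≈ 9329.4 mm ≈ 9.33 m.

9.33 m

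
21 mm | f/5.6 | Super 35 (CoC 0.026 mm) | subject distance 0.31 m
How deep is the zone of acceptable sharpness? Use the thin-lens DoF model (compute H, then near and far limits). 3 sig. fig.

Hyperfocal distance H = f²/(N·c) + f = 21²/(5.6 × 0.026) + 21 = 441/0.1456 + 21 ≈ 3049.8 mm ≈ 3.050 m.
Near limit Dn = s·(H − f)/(H + s − 2f) = 310 × (3049.8 − 21) / (3049.8 + 310 − 2 × 21) = 310 × 3028.8 / 3317.8 ≈ 282.998 mm.
Far limit Df = s·(H − f)/(H − s) = 310 × (3049.8 − 21) / (3049.8 − 310) = 310 × 3028.8 / 2739.8 ≈ 342.699 mm.
Depth of field = Df − Dn = 342.699 − 282.998 ≈ 59.701 mm.

59.7 mm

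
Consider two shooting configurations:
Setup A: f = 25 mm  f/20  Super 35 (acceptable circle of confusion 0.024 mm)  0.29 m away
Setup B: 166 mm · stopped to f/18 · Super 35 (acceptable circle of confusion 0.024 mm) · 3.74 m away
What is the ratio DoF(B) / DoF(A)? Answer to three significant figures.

Setup A: H = 25²/(20×0.024) + 25 ≈ 1327.1 mm; DoF = Df − Dn = 364.10 − 240.96 ≈ 123.14 mm.
Setup B: H = 166²/(18×0.024) + 166 ≈ 63953.0 mm; DoF = Df − Dn = 3961.99 − 3541.57 ≈ 420.42 mm.
Ratio = 420.42 / 123.14 ≈ 3.41.

3.41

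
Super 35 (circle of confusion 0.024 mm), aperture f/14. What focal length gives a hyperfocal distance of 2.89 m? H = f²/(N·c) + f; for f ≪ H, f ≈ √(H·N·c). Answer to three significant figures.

From H = f²/(N·c) + f, with f ≪ H: f ≈ √(H·N·c) = √(2890 × 14 × 0.024) = √971.04 ≈ 31.16 mm.
Exact: f² + N·c·f − N·c·H = 0 ⇒ f = (−N·c + √((N·c)² + 4·N·c·H))/2 = (−0.336 + √3884.3)/2 ≈ 30.994 mm ≈ 31.0 mm.

31.0 mm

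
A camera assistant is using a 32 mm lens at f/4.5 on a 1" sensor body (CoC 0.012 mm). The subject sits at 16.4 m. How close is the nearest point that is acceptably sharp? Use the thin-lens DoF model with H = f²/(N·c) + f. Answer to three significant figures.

Hyperfocal distance H = f²/(N·c) + f = 32²/(4.5 × 0.012) + 32 = 1024/0.054 + 32 ≈ 18995.0 mm ≈ 18.99 m.
Near limit Dn = s·(H − f)/(H + s − 2f) = 16400 × (18995.0 − 32) / (18995.0 + 16400 − 2 × 32) = 16400 × 18963.0 / 35331.0 ≈ 8802.3 mm ≈ 8.80 m.

8.80 m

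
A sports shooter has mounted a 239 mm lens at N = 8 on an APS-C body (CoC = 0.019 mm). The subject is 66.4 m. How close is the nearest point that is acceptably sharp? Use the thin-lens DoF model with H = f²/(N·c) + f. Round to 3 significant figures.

56.5 m

Hyperfocal distance H = f²/(N·c) + f = 239²/(8 × 0.019) + 239 = 57121/0.152 + 239 ≈ 376035.1 mm ≈ 376.0 m.
Near limit Dn = s·(H − f)/(H + s − 2f) = 66400 × (376035.1 − 239) / (376035.1 + 66400 − 2 × 239) = 66400 × 375796.1 / 441957.1 ≈ 56460 mm ≈ 56.5 m.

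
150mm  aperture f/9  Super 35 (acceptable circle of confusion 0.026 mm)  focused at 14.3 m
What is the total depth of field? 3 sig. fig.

4.30 m

Hyperfocal distance H = f²/(N·c) + f = 150²/(9 × 0.026) + 150 = 22500/0.234 + 150 ≈ 96303.8 mm ≈ 96.30 m.
Near limit Dn = s·(H − f)/(H + s − 2f) = 14300 × (96303.8 − 150) / (96303.8 + 14300 − 2 × 150) = 14300 × 96153.8 / 110303.8 ≈ 12465.6 mm.
Far limit Df = s·(H − f)/(H − s) = 14300 × (96303.8 − 150) / (96303.8 − 14300) = 14300 × 96153.8 / 82003.8 ≈ 16767.5 mm.
Depth of field = Df − Dn = 16767.5 − 12465.6 ≈ 4301.9 mm ≈ 4.30 m.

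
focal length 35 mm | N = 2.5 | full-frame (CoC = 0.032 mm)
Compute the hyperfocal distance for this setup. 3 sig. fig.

15.3 m

Hyperfocal distance H = f²/(N·c) + f = 35²/(2.5 × 0.032) + 35 = 1225/0.08 + 35 ≈ 15347.5 mm ≈ 15.3 m.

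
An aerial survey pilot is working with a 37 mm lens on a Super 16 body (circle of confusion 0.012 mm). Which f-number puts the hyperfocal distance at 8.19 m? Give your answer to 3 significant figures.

Rearrange H = f²/(N·c) + f for N: N = f² / ((H − f)·c).
N = 37² / ((8190 − 37) × 0.012) = 1369 / 97.84 ≈ 14.

f/14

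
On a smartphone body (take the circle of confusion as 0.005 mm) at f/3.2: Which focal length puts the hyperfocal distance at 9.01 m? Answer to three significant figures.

From H = f²/(N·c) + f, with f ≪ H: f ≈ √(H·N·c) = √(9010 × 3.2 × 0.005) = √144.16 ≈ 12.01 mm.
The +f correction barely moves this — solving exactly, f² + N·c·f − N·c·H = 0 ⇒ f = (−N·c + √((N·c)² + 4·N·c·H))/2 = (−0.016 + √576.64)/2 ≈ 11.999 mm, so f ≈ 12.0 mm.

12.0 mm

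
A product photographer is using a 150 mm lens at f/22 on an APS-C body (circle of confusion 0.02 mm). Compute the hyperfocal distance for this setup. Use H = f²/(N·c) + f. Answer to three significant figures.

51.3 m

Hyperfocal distance H = f²/(N·c) + f = 150²/(22 × 0.02) + 150 = 22500/0.44 + 150 ≈ 51286.4 mm ≈ 51.3 m.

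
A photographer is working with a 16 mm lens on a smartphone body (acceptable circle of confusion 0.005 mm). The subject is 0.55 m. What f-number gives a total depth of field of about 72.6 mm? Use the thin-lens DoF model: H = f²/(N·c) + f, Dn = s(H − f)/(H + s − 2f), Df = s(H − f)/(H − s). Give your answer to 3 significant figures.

f/6.30

Write h = H − f = f²/(N·c). The thin-lens limits are Dn = s·h/(h + (s−f)) and Df = s·h/(h − (s−f)), so DoF = Df − Dn = 2·s·(s−f)·h / (h² − (s−f)²).
That is a quadratic in h: DoF·h² − 2·s·(s−f)·h − DoF·(s−f)² = 0 ⇒ h = (s−f)·(s + √(s² + DoF²)) / DoF = 534 × (550 + √(550² + 72.6²)) / 72.6 = 534 × (550 + 554.771) / 72.6 ≈ 8126.0 mm.
Then N = f²/(c·h) = 16² / (0.005 × 8126.0) = 256 / 40.630 ≈ 6.30.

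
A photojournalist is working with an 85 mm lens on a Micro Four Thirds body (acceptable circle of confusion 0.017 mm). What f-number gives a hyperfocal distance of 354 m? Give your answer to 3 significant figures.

Rearrange H = f²/(N·c) + f for N: N = f² / ((H − f)·c).
N = 85² / ((354000 − 85) × 0.017) = 7225 / 6017 ≈ 1.20.

f/1.20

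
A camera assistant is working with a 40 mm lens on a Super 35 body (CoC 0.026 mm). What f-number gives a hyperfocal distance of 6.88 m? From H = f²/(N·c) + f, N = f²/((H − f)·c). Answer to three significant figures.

Rearrange H = f²/(N·c) + f for N: N = f² / ((H − f)·c).
N = 40² / ((6880 − 40) × 0.026) = 1600 / 177.8 ≈ 9.

f/9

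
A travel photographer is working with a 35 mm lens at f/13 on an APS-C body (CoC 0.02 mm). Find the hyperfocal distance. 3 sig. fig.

Hyperfocal distance H = f²/(N·c) + f = 35²/(13 × 0.02) + 35 = 1225/0.26 + 35 ≈ 4746.5 mm ≈ 4.75 m.

4.75 m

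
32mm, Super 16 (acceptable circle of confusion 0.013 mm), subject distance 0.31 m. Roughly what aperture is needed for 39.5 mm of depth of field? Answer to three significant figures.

f/18

Write h = H − f = f²/(N·c). The thin-lens limits are Dn = s·h/(h + (s−f)) and Df = s·h/(h − (s−f)), so DoF = Df − Dn = 2·s·(s−f)·h / (h² − (s−f)²).
That is a quadratic in h: DoF·h² − 2·s·(s−f)·h − DoF·(s−f)² = 0 ⇒ h = (s−f)·(s + √(s² + DoF²)) / DoF = 278 × (310 + √(310² + 39.5²)) / 39.5 = 278 × (310 + 312.506) / 39.5 ≈ 4381.2 mm.
Then N = f²/(c·h) = 32² / (0.013 × 4381.2) = 1024 / 56.955 ≈ 18.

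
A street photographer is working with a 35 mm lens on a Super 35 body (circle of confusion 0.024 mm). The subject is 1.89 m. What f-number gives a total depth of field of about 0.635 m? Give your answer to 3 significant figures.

Write h = H − f = f²/(N·c). The thin-lens limits are Dn = s·h/(h + (s−f)) and Df = s·h/(h − (s−f)), so DoF = Df − Dn = 2·s·(s−f)·h / (h² − (s−f)²).
That is a quadratic in h: DoF·h² − 2·s·(s−f)·h − DoF·(s−f)² = 0 ⇒ h = (s−f)·(s + √(s² + DoF²)) / DoF = 1855 × (1890 + √(1890² + 635²)) / 635 = 1855 × (1890 + 1993.82) / 635 ≈ 11346 mm.
Then N = f²/(c·h) = 35² / (0.024 × 11346) = 1225 / 272.30 ≈ 4.50.

f/4.50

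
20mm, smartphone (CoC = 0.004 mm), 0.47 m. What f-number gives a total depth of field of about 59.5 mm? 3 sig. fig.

Write h = H − f = f²/(N·c). The thin-lens limits are Dn = s·h/(h + (s−f)) and Df = s·h/(h − (s−f)), so DoF = Df − Dn = 2·s·(s−f)·h / (h² − (s−f)²).
That is a quadratic in h: DoF·h² − 2·s·(s−f)·h − DoF·(s−f)² = 0 ⇒ h = (s−f)·(s + √(s² + DoF²)) / DoF = 450 × (470 + √(470² + 59.5²)) / 59.5 = 450 × (470 + 473.751) / 59.5 ≈ 7137.6 mm.
Then N = f²/(c·h) = 20² / (0.004 × 7137.6) = 400 / 28.550 ≈ 14.

f/14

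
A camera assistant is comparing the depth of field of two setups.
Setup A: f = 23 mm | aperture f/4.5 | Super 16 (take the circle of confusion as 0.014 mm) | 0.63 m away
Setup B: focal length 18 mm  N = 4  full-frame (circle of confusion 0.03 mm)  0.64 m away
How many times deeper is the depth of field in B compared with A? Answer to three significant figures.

Setup A: H = 23²/(4.5×0.014) + 23 ≈ 8419.8 mm; DoF = Df − Dn = 679.091 − 587.528 ≈ 91.563 mm.
Setup B: H = 18²/(4×0.03) + 18 ≈ 2718.0 mm; DoF = Df − Dn = 831.57 − 520.17 ≈ 311.40 mm.
Ratio = 311.40 / 91.563 ≈ 3.40.

3.40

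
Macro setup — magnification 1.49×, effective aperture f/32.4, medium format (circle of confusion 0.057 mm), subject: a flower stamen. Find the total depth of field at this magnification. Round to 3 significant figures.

At magnification m, DoF ≈ 2·N_eff·c/m² = 2 × 32.4 × 0.057 / 1.49² = 3.694 / 2.22 ≈ 1.66 mm.

1.66 mm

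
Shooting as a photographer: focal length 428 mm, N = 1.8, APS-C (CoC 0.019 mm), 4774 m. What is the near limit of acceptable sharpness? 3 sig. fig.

2520 m

Hyperfocal distance H = f²/(N·c) + f = 428²/(1.8 × 0.019) + 428 = 183184/0.0342 + 428 ≈ 5356685.3 mm ≈ 5357 m.
Near limit Dn = s·(H − f)/(H + s − 2f) = 4774000 × (5356685.3 − 428) / (5356685.3 + 4774000 − 2 × 428) = 4774000 × 5356257.3 / 10129829.3 ≈ 2524304 mm ≈ 2520 m.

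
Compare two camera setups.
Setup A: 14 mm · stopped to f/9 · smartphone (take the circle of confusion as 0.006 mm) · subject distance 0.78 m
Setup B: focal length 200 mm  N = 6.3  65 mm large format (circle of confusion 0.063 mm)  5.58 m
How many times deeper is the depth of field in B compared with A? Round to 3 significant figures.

Setup A: H = 14²/(9×0.006) + 14 ≈ 3643.6 mm; DoF = Df − Dn = 988.64 − 644.07 ≈ 344.57 mm.
Setup B: H = 200²/(6.3×0.063) + 200 ≈ 100981.1 mm; DoF = Df − Dn = 5894.68 − 5297.22 ≈ 597.46 mm.
Ratio = 597.46 / 344.57 ≈ 1.73.

1.73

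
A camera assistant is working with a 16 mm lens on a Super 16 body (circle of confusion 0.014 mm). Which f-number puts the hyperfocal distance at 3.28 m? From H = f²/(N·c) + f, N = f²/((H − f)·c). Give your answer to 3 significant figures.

f/5.60

Rearrange H = f²/(N·c) + f for N: N = f² / ((H − f)·c).
N = 16² / ((3280 − 16) × 0.014) = 256 / 45.70 ≈ 5.60.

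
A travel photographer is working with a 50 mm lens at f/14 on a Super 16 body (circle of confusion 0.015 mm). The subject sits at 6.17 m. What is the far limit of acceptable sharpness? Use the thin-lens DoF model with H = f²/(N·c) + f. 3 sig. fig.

12.7 m

Hyperfocal distance H = f²/(N·c) + f = 50²/(14 × 0.015) + 50 = 2500/0.21 + 50 ≈ 11954.8 mm ≈ 11.95 m.
Far limit Df = s·(H − f)/(H − s) = 6170 × (11954.8 − 50) / (11954.8 − 6170) = 6170 × 11904.8 / 5784.8 ≈ 12698 mm ≈ 12.7 m.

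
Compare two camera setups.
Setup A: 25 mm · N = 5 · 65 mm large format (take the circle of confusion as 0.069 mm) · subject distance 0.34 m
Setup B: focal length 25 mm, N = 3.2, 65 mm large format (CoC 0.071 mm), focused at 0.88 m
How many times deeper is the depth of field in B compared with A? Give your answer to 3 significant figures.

Setup A: H = 25²/(5×0.069) + 25 ≈ 1836.6 mm; DoF = Df − Dn = 411.56 − 289.64 ≈ 121.92 mm.
Setup B: H = 25²/(3.2×0.071) + 25 ≈ 2775.9 mm; DoF = Df − Dn = 1276.86 − 671.34 ≈ 605.52 mm.
Ratio = 605.52 / 121.92 ≈ 4.97.

4.97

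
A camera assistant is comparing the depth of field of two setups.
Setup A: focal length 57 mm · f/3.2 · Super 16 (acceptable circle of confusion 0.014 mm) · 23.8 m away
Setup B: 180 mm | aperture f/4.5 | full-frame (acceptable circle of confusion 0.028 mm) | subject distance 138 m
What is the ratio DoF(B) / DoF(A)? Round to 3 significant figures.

11.9

Setup A: H = 57²/(3.2×0.014) + 57 ≈ 72579.3 mm; DoF = Df − Dn = 35384 − 17930 ≈ 17454 mm.
Setup B: H = 180²/(4.5×0.028) + 180 ≈ 257322.9 mm; DoF = Df − Dn = 297392 − 89846 ≈ 207546 mm.
Ratio = 207546 / 17454 ≈ 11.9.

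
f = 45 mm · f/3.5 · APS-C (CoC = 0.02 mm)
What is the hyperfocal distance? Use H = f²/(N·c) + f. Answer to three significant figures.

29.0 m

Hyperfocal distance H = f²/(N·c) + f = 45²/(3.5 × 0.02) + 45 = 2025/0.07 + 45 ≈ 28973.6 mm ≈ 29.0 m.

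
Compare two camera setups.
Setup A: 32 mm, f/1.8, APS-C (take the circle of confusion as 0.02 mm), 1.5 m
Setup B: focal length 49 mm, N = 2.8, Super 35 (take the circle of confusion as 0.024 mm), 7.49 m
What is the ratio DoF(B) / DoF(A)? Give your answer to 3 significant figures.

21.0

Setup A: H = 32²/(1.8×0.02) + 32 ≈ 28476.4 mm; DoF = Df − Dn = 1581.63 − 1426.39 ≈ 155.24 mm.
Setup B: H = 49²/(2.8×0.024) + 49 ≈ 35778.2 mm; DoF = Df − Dn = 9460.2 − 6199.0 ≈ 3261.2 mm.
Ratio = 3261.2 / 155.24 ≈ 21.0.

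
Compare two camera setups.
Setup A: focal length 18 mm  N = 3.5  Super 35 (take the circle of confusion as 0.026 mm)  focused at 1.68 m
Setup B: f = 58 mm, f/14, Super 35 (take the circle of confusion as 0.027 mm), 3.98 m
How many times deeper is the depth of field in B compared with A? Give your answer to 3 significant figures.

Setup A: H = 18²/(3.5×0.026) + 18 ≈ 3578.4 mm; DoF = Df − Dn = 3150.8 − 1145.4 ≈ 2005.4 mm.
Setup B: H = 58²/(14×0.027) + 58 ≈ 8957.5 mm; DoF = Df − Dn = 7116.0 − 2762.5 ≈ 4353.5 mm.
Ratio = 4353.5 / 2005.4 ≈ 2.17.

2.17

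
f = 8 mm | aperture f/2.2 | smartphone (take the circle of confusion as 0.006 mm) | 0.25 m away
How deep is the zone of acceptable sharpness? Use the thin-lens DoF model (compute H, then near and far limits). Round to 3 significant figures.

25.0 mm

Hyperfocal distance H = f²/(N·c) + f = 8²/(2.2 × 0.006) + 8 = 64/0.0132 + 8 ≈ 4856.5 mm ≈ 4.856 m.
Near limit Dn = s·(H − f)/(H + s − 2f) = 250 × (4856.5 − 8) / (4856.5 + 250 − 2 × 8) = 250 × 4848.5 / 5090.5 ≈ 238.115 mm.
Far limit Df = s·(H − f)/(H − s) = 250 × (4856.5 − 8) / (4856.5 − 250) = 250 × 4848.5 / 4606.5 ≈ 263.134 mm.
Depth of field = Df − Dn = 263.134 − 238.115 ≈ 25.019 mm.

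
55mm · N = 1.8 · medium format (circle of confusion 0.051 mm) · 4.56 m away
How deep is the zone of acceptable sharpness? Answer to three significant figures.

Hyperfocal distance H = f²/(N·c) + f = 55²/(1.8 × 0.051) + 55 = 3025/0.0918 + 55 ≈ 33007.1 mm ≈ 33.01 m.
Near limit Dn = s·(H − f)/(H + s − 2f) = 4560 × (33007.1 − 55) / (33007.1 + 4560 − 2 × 55) = 4560 × 32952.1 / 37457.1 ≈ 4011.6 mm.
Far limit Df = s·(H − f)/(H − s) = 4560 × (33007.1 − 55) / (33007.1 − 4560) = 4560 × 32952.1 / 28447.1 ≈ 5282.1 mm.
Depth of field = Df − Dn = 5282.1 − 4011.6 ≈ 1270.5 mm ≈ 1.27 m.

1.27 m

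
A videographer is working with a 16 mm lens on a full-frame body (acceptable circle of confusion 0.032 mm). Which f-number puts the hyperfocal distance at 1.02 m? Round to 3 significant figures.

f/7.97

Rearrange H = f²/(N·c) + f for N: N = f² / ((H − f)·c).
N = 16² / ((1020 − 16) × 0.032) = 256 / 32.13 ≈ 7.97.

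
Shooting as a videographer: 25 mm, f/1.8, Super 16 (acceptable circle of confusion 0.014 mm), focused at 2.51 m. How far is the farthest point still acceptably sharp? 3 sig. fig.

2.79 m

Hyperfocal distance H = f²/(N·c) + f = 25²/(1.8 × 0.014) + 25 = 625/0.0252 + 25 ≈ 24826.6 mm ≈ 24.83 m.
Far limit Df = s·(H − f)/(H − s) = 2510 × (24826.6 − 25) / (24826.6 − 2510) = 2510 × 24801.6 / 22316.6 ≈ 2789.5 mm ≈ 2.79 m.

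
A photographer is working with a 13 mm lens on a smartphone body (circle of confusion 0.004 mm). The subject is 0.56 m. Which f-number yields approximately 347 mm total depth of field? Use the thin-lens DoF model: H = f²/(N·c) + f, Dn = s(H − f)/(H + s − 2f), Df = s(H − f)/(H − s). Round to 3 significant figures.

Write h = H − f = f²/(N·c). The thin-lens limits are Dn = s·h/(h + (s−f)) and Df = s·h/(h − (s−f)), so DoF = Df − Dn = 2·s·(s−f)·h / (h² − (s−f)²).
That is a quadratic in h: DoF·h² − 2·s·(s−f)·h − DoF·(s−f)² = 0 ⇒ h = (s−f)·(s + √(s² + DoF²)) / DoF = 547 × (560 + √(560² + 347²)) / 347 = 547 × (560 + 658.794) / 347 ≈ 1921.3 mm.
Then N = f²/(c·h) = 13² / (0.004 × 1921.3) = 169 / 7.6851 ≈ 22.

f/22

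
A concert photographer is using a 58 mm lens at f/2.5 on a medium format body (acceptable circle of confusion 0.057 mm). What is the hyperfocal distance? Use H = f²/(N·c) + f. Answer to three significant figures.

Hyperfocal distance H = f²/(N·c) + f = 58²/(2.5 × 0.057) + 58 = 3364/0.1425 + 58 ≈ 23665.0 mm ≈ 23.7 m.

23.7 m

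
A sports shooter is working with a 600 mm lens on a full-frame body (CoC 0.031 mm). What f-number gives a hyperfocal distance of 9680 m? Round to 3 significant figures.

f/1.20

Rearrange H = f²/(N·c) + f for N: N = f² / ((H − f)·c).
N = 600² / ((9680000 − 600) × 0.031) = 360000 / 300061 ≈ 1.20.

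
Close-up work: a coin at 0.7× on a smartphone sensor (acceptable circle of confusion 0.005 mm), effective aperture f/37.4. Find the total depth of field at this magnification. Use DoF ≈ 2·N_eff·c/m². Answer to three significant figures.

0.763 mm

At magnification m, DoF ≈ 2·N_eff·c/m² = 2 × 37.4 × 0.005 / 0.7² = 0.374 / 0.49 ≈ 0.763 mm.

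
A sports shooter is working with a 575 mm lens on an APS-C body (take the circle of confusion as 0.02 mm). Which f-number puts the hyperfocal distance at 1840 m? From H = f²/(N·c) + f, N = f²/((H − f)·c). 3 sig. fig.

Rearrange H = f²/(N·c) + f for N: N = f² / ((H − f)·c).
N = 575² / ((1840000 − 575) × 0.02) = 330625 / 36788 ≈ 8.99.

f/8.99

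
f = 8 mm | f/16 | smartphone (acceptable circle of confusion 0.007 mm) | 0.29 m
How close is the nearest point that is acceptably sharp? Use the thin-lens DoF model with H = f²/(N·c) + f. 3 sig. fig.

194 mm

Hyperfocal distance H = f²/(N·c) + f = 8²/(16 × 0.007) + 8 = 64/0.112 + 8 ≈ 579.4 mm ≈ 0.579 m.
Near limit Dn = s·(H − f)/(H + s − 2f) = 290 × (579.4 − 8) / (579.4 + 290 − 2 × 8) = 290 × 571.4 / 853.4 ≈ 194.17 mm.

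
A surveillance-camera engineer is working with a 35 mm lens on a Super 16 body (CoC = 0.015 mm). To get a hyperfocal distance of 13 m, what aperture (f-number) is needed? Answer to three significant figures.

Rearrange H = f²/(N·c) + f for N: N = f² / ((H − f)·c).
N = 35² / ((13000 − 35) × 0.015) = 1225 / 194.5 ≈ 6.30.

f/6.30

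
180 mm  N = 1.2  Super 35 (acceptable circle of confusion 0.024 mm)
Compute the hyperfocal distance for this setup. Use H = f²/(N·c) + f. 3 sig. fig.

Hyperfocal distance H = f²/(N·c) + f = 180²/(1.2 × 0.024) + 180 = 32400/0.0288 + 180 ≈ 1125180.0 mm ≈ 1130 m.

1130 m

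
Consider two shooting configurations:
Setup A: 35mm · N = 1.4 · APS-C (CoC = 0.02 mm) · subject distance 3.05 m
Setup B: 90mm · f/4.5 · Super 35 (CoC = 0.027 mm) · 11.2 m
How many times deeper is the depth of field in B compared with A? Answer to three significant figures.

Setup A: H = 35²/(1.4×0.02) + 35 ≈ 43785.0 mm; DoF = Df − Dn = 3275.75 − 2853.36 ≈ 422.39 mm.
Setup B: H = 90²/(4.5×0.027) + 90 ≈ 66756.7 mm; DoF = Df − Dn = 13439.7 − 9600.1 ≈ 3839.6 mm.
Ratio = 3839.6 / 422.39 ≈ 9.09.

9.09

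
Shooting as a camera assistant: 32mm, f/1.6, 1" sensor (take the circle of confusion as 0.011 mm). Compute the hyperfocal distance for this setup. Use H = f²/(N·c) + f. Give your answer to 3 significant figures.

Hyperfocal distance H = f²/(N·c) + f = 32²/(1.6 × 0.011) + 32 = 1024/0.0176 + 32 ≈ 58213.8 mm ≈ 58.2 m.

58.2 m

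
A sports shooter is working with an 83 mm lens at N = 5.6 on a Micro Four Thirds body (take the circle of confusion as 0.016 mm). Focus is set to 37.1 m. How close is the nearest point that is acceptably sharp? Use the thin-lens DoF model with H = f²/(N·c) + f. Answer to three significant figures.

Hyperfocal distance H = f²/(N·c) + f = 83²/(5.6 × 0.016) + 83 = 6889/0.0896 + 83 ≈ 76969.2 mm ≈ 76.97 m.
Near limit Dn = s·(H − f)/(H + s − 2f) = 37100 × (76969.2 − 83) / (76969.2 + 37100 − 2 × 83) = 37100 × 76886.2 / 113903.2 ≈ 25043 mm ≈ 25.0 m.

25.0 m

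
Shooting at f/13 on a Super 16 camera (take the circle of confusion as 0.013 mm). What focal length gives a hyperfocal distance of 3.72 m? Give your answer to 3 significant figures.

From H = f²/(N·c) + f, with f ≪ H: f ≈ √(H·N·c) = √(3720 × 13 × 0.013) = √628.68 ≈ 25.07 mm.
Exact: f² + N·c·f − N·c·H = 0 ⇒ f = (−N·c + √((N·c)² + 4·N·c·H))/2 = (−0.169 + √2514.7)/2 ≈ 24.989 mm ≈ 25.0 mm.

25.0 mm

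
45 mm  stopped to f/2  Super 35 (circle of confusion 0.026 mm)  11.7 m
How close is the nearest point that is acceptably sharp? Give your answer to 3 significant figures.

Hyperfocal distance H = f²/(N·c) + f = 45²/(2 × 0.026) + 45 = 2025/0.052 + 45 ≈ 38987.3 mm ≈ 38.99 m.
Near limit Dn = s·(H − f)/(H + s − 2f) = 11700 × (38987.3 − 45) / (38987.3 + 11700 − 2 × 45) = 11700 × 38942.3 / 50597.3 ≈ 9004.9 mm ≈ 9.00 m.

9.00 m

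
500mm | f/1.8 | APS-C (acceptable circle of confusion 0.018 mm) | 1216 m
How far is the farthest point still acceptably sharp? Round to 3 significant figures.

1440 m

Hyperfocal distance H = f²/(N·c) + f = 500²/(1.8 × 0.018) + 500 = 250000/0.0324 + 500 ≈ 7716549.4 mm ≈ 7717 m.
Far limit Df = s·(H − f)/(H − s) = 1216000 × (7716549.4 − 500) / (7716549.4 − 1216000) = 1216000 × 7716049.4 / 6500549.4 ≈ 1443373 mm ≈ 1440 m.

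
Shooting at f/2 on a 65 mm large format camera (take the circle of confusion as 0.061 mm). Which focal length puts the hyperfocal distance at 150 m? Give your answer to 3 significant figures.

From H = f²/(N·c) + f, with f ≪ H: f ≈ √(H·N·c) = √(150000 × 2 × 0.061) = √18300 ≈ 135.3 mm.
The +f correction barely moves this — solving exactly, f² + N·c·f − N·c·H = 0 ⇒ f = (−N·c + √((N·c)² + 4·N·c·H))/2 = (−0.122 + √73200)/2 ≈ 135.22 mm, so f ≈ 135 mm.

135 mm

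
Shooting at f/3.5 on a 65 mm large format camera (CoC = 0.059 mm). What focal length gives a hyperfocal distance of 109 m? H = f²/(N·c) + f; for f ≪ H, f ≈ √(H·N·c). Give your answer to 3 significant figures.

150 mm

From H = f²/(N·c) + f, with f ≪ H: f ≈ √(H·N·c) = √(109000 × 3.5 × 0.059) = √22508 ≈ 150.0 mm.
The +f correction barely moves this — solving exactly, f² + N·c·f − N·c·H = 0 ⇒ f = (−N·c + √((N·c)² + 4·N·c·H))/2 = (−0.2065 + √90034)/2 ≈ 149.93 mm, so f ≈ 150 mm.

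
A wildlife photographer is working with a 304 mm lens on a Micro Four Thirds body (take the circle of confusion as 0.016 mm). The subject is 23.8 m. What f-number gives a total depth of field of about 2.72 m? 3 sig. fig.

Write h = H − f = f²/(N·c). The thin-lens limits are Dn = s·h/(h + (s−f)) and Df = s·h/(h − (s−f)), so DoF = Df − Dn = 2·s·(s−f)·h / (h² − (s−f)²).
That is a quadratic in h: DoF·h² − 2·s·(s−f)·h − DoF·(s−f)² = 0 ⇒ h = (s−f)·(s + √(s² + DoF²)) / DoF = 23496 × (23800 + √(23800² + 2720²)) / 2720 = 23496 × (23800 + 23954.9) / 2720 ≈ 412518 mm.
Then N = f²/(c·h) = 304² / (0.016 × 412518) = 92416 / 6600.3 ≈ 14.

f/14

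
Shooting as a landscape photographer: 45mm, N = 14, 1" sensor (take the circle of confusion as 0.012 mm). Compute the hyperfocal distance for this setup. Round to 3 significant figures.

Hyperfocal distance H = f²/(N·c) + f = 45²/(14 × 0.012) + 45 = 2025/0.168 + 45 ≈ 12098.6 mm ≈ 12.1 m.

12.1 m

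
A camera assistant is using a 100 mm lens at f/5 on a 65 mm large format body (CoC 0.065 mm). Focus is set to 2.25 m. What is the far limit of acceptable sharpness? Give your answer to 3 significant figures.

2.42 m

Hyperfocal distance H = f²/(N·c) + f = 100²/(5 × 0.065) + 100 = 10000/0.325 + 100 ≈ 30869.2 mm ≈ 30.87 m.
Far limit Df = s·(H − f)/(H − s) = 2250 × (30869.2 − 100) / (30869.2 − 2250) = 2250 × 30769.2 / 28619.2 ≈ 2419.0 mm ≈ 2.42 m.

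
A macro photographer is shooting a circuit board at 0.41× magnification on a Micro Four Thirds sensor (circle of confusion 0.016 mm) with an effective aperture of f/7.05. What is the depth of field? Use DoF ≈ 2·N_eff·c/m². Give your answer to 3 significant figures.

At magnification m, DoF ≈ 2·N_eff·c/m² = 2 × 7.05 × 0.016 / 0.41² = 0.2256 / 0.1681 ≈ 1.34 mm.

1.34 mm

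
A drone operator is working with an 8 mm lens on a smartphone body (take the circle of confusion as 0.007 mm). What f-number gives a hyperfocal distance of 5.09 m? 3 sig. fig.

Rearrange H = f²/(N·c) + f for N: N = f² / ((H − f)·c).
N = 8² / ((5090 − 8) × 0.007) = 64 / 35.57 ≈ 1.80.

f/1.80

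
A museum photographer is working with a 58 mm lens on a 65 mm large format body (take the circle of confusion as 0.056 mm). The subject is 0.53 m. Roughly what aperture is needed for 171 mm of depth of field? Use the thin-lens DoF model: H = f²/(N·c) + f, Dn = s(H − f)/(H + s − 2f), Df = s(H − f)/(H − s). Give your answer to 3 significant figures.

f/20

Write h = H − f = f²/(N·c). The thin-lens limits are Dn = s·h/(h + (s−f)) and Df = s·h/(h − (s−f)), so DoF = Df − Dn = 2·s·(s−f)·h / (h² − (s−f)²).
That is a quadratic in h: DoF·h² − 2·s·(s−f)·h − DoF·(s−f)² = 0 ⇒ h = (s−f)·(s + √(s² + DoF²)) / DoF = 472 × (530 + √(530² + 171²)) / 171 = 472 × (530 + 556.903) / 171 ≈ 3000.1 mm.
Then N = f²/(c·h) = 58² / (0.056 × 3000.1) = 3364 / 168.01 ≈ 20.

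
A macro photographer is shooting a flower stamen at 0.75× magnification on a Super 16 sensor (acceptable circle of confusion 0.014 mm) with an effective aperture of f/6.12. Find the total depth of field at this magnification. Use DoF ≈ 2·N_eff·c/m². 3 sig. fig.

0.305 mm

At magnification m, DoF ≈ 2·N_eff·c/m² = 2 × 6.12 × 0.014 / 0.75² = 0.1714 / 0.5625 ≈ 0.305 mm.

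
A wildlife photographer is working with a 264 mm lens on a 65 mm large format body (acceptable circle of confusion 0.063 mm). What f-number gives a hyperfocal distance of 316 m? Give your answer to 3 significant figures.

f/3.50

Rearrange H = f²/(N·c) + f for N: N = f² / ((H − f)·c).
N = 264² / ((316000 − 264) × 0.063) = 69696 / 19891 ≈ 3.50.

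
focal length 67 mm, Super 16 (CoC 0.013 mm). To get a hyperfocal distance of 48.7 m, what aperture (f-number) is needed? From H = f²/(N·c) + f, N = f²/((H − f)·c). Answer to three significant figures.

Rearrange H = f²/(N·c) + f for N: N = f² / ((H − f)·c).
N = 67² / ((48700 − 67) × 0.013) = 4489 / 632.2 ≈ 7.10.

f/7.10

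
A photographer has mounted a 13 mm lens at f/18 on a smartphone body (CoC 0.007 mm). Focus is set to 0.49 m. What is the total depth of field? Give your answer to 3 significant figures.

399 mm

Hyperfocal distance H = f²/(N·c) + f = 13²/(18 × 0.007) + 13 = 169/0.126 + 13 ≈ 1354.3 mm ≈ 1.354 m.
Near limit Dn = s·(H − f)/(H + s − 2f) = 490 × (1354.3 − 13) / (1354.3 + 490 − 2 × 13) = 490 × 1341.3 / 1818.3 ≈ 361.45 mm.
Far limit Df = s·(H − f)/(H − s) = 490 × (1354.3 − 13) / (1354.3 − 490) = 490 × 1341.3 / 864.3 ≈ 760.44 mm.
Depth of field = Df − Dn = 760.44 − 361.45 ≈ 398.99 mm.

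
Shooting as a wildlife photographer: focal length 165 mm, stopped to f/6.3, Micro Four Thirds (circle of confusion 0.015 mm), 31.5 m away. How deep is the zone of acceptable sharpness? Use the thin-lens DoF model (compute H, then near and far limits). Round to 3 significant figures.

Hyperfocal distance H = f²/(N·c) + f = 165²/(6.3 × 0.015) + 165 = 27225/0.0945 + 165 ≈ 288260.2 mm ≈ 288.3 m.
Near limit Dn = s·(H − f)/(H + s − 2f) = 31500 × (288260.2 − 165) / (288260.2 + 31500 − 2 × 165) = 31500 × 288095.2 / 319430.2 ≈ 28410.0 mm.
Far limit Df = s·(H − f)/(H − s) = 31500 × (288260.2 − 165) / (288260.2 − 31500) = 31500 × 288095.2 / 256760.2 ≈ 35344.3 mm.
Depth of field = Df − Dn = 35344.3 − 28410.0 ≈ 6934.3 mm ≈ 6.93 m.

6.93 m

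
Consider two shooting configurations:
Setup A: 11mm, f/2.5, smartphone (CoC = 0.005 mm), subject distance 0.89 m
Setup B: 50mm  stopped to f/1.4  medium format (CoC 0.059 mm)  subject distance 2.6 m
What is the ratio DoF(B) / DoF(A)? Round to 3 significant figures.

2.71

Setup A: H = 11²/(2.5×0.005) + 11 ≈ 9691.0 mm; DoF = Df − Dn = 978.89 − 815.91 ≈ 162.98 mm.
Setup B: H = 50²/(1.4×0.059) + 50 ≈ 30316.3 mm; DoF = Df − Dn = 2839.21 − 2397.97 ≈ 441.24 mm.
Ratio = 441.24 / 162.98 ≈ 2.71.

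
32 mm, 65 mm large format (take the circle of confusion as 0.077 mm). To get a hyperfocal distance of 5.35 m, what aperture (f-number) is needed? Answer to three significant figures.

Rearrange H = f²/(N·c) + f for N: N = f² / ((H − f)·c).
N = 32² / ((5350 − 32) × 0.077) = 1024 / 409.5 ≈ 2.50.

f/2.50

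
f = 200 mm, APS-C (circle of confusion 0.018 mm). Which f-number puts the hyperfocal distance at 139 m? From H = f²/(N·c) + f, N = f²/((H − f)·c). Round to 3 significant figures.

f/16

Rearrange H = f²/(N·c) + f for N: N = f² / ((H − f)·c).
N = 200² / ((139000 − 200) × 0.018) = 40000 / 2498 ≈ 16.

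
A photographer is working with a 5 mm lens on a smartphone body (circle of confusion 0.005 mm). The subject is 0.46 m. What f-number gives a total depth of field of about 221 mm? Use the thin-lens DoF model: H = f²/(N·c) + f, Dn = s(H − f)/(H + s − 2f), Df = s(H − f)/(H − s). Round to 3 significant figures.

Write h = H − f = f²/(N·c). The thin-lens limits are Dn = s·h/(h + (s−f)) and Df = s·h/(h − (s−f)), so DoF = Df − Dn = 2·s·(s−f)·h / (h² − (s−f)²).
That is a quadratic in h: DoF·h² − 2·s·(s−f)·h − DoF·(s−f)² = 0 ⇒ h = (s−f)·(s + √(s² + DoF²)) / DoF = 455 × (460 + √(460² + 221²)) / 221 = 455 × (460 + 510.334) / 221 ≈ 1997.7 mm.
Then N = f²/(c·h) = 5² / (0.005 × 1997.7) = 25 / 9.9887 ≈ 2.50.

f/2.50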